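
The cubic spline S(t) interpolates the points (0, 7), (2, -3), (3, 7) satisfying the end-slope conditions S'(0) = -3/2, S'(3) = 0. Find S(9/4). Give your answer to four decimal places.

Write σ_i for S''(x_i). With h_i = 2, 1 and divided differences Δ_i = -5, 10, the continuity of S' gives the tridiagonal system
  2·σ_0 + 6·σ_1 + 1·σ_2 = 6(Δ_1 - Δ_0) = 90
Clamped end conditions give two more equations: 2h_0·σ_0 + h_0·σ_1 = 6(Δ_0 - S'(0)) = -21 and h_1·σ_1 + 2h_1·σ_2 = 6(S'(3) - Δ_1) = -60.
Hence σ_0 = -79/4, σ_1 = 29, σ_2 = -89/2.
On [2, 3], S(t) = -3 + 31/4·(t - 2) + 29/2·(t - 2)² - 49/4·(t - 2)³.
With (t - 2) = 1/4: S(9/4) = -89/256.

-0.3477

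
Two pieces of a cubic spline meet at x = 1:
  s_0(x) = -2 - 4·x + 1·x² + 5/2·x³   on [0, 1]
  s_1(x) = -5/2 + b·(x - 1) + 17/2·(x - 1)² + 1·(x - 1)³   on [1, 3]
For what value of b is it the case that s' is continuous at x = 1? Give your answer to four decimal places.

5.5000

s_0'(x) = -4 + 2·x + 15/2·x², so s_0'(1) = 11/2. On the right, s_1'(1) = b, so b = 11/2.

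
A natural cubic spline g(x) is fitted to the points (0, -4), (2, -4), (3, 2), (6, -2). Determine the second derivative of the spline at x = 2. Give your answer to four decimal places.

Let M_i = g''(x_i). Step sizes h_i = 2, 1, 3; slopes of the chords Δ_i = (y_(i+1) - y_i)/h_i = 0, 6, -4/3.
  2·M_0 + 6·M_1 + 1·M_2 = 6(Δ_1 - Δ_0) = 36
  1·M_1 + 8·M_2 + 3·M_3 = 6(Δ_2 - Δ_1) = -44
Natural end conditions: M_0 = M_3 = 0.
Solving: M_0 = 0, M_1 = 332/47, M_2 = -300/47, M_3 = 0.

7.0638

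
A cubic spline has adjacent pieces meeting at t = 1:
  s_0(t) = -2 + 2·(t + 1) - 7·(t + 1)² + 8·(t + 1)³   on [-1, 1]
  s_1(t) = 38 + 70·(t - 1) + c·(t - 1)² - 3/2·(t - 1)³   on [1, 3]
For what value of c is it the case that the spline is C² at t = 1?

s_0''(t) = -14 + 48·(t + 1), so s_0''(1) = 82. On the right, s_1''(1) = 2c, so c = 41.

41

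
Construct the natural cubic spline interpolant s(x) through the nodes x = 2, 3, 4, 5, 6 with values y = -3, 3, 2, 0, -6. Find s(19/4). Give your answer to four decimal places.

Write M_i for s''(x_i). With h_i = 1, 1, 1, 1 and divided differences Δ_i = 6, -1, -2, -6, the continuity of s' gives the tridiagonal system
  1·M_0 + 4·M_1 + 1·M_2 = 6(Δ_1 - Δ_0) = -42
  1·M_1 + 4·M_2 + 1·M_3 = 6(Δ_2 - Δ_1) = -6
  1·M_2 + 4·M_3 + 1·M_4 = 6(Δ_3 - Δ_2) = -24
Natural end conditions: M_0 = M_4 = 0.
Hence M_0 = 0, M_1 = -45/4, M_2 = 3, M_3 = -27/4, M_4 = 0.
On [4, 5], s(x) = 2 - 15/8·(x - 4) + 3/2·(x - 4)² - 13/8·(x - 4)³.
With (x - 4) = 3/4: s(19/4) = 385/512.

0.7520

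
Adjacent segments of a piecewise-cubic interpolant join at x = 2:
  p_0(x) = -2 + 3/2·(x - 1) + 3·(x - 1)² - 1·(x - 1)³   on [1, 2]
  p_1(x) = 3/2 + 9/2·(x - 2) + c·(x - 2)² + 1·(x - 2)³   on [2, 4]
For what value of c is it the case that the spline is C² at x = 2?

p_0''(x) = 6 - 6·(x - 1), so p_0''(2) = 0. On the right, p_1''(2) = 2c, so c = 0.

0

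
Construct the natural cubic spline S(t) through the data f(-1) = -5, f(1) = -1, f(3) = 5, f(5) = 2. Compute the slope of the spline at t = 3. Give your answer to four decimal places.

1.0333

Let m_i = S''(x_i). Step sizes h_i = 2, 2, 2; slopes of the chords Δ_i = (y_(i+1) - y_i)/h_i = 2, 3, -3/2.
  2·m_0 + 8·m_1 + 2·m_2 = 6(Δ_1 - Δ_0) = 6
  2·m_1 + 8·m_2 + 2·m_3 = 6(Δ_2 - Δ_1) = -27
Natural end conditions: m_0 = m_3 = 0.
Hence m_0 = 0, m_1 = 17/10, m_2 = -19/5, m_3 = 0.
On [3, 5], S'(t) = b_2 + 2c_2·(t - 3) + 3d_2·(t - 3)² with b_2 = Δ_2 - h_2(2m_2 + m_3)/6 = 31/30, c_2 = m_2/2 = -19/10, d_2 = (m_3 - m_2)/(6h_2) = 19/60. So S'(3) = 31/30.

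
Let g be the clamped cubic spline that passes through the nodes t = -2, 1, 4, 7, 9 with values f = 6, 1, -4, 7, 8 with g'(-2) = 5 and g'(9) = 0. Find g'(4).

With M_i denoting the second derivative at x_i, h_i = 3, 3, 3, 2, and Δ_i = (y_(i+1) − y_i)/h_i = -5/3, -5/3, 11/3, 1/2:
  3·M_0 + 12·M_1 + 3·M_2 = 6(Δ_1 - Δ_0) = 0
  3·M_1 + 12·M_2 + 3·M_3 = 6(Δ_2 - Δ_1) = 32
  3·M_2 + 10·M_3 + 2·M_4 = 6(Δ_3 - Δ_2) = -19
Clamped end conditions give two more equations: 2h_0·M_0 + h_0·M_1 = 6(Δ_0 - g'(-2)) = -40 and h_3·M_3 + 2h_3·M_4 = 6(g'(9) - Δ_3) = -3.
Solving the tridiagonal system: M_0 = -43/6, M_1 = 1, M_2 = 19/6, M_3 = -3, M_4 = 3/4.
On [4, 7], g'(t) = b_2 + 2c_2·(t - 4) + 3d_2·(t - 4)² with b_2 = Δ_2 - h_2(2M_2 + M_3)/6 = 2, c_2 = M_2/2 = 19/12, d_2 = (M_3 - M_2)/(6h_2) = -37/108. So g'(4) = 2.

2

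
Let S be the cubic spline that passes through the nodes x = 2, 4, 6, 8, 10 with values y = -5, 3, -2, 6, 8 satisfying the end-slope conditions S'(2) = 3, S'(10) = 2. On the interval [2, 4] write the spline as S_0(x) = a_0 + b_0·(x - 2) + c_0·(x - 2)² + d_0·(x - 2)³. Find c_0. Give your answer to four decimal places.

2.8438

Let M_i = S''(x_i). Step sizes h_i = 2, 2, 2, 2; slopes of the chords Δ_i = (y_(i+1) - y_i)/h_i = 4, -5/2, 4, 1.
  2·M_0 + 8·M_1 + 2·M_2 = 6(Δ_1 - Δ_0) = -39
  2·M_1 + 8·M_2 + 2·M_3 = 6(Δ_2 - Δ_1) = 39
  2·M_2 + 8·M_3 + 2·M_4 = 6(Δ_3 - Δ_2) = -18
Clamped end conditions give two more equations: 2h_0·M_0 + h_0·M_1 = 6(Δ_0 - S'(2)) = 6 and h_3·M_3 + 2h_3·M_4 = 6(S'(10) - Δ_3) = 6.
Solving the tridiagonal system: M_0 = 91/16, M_1 = -67/8, M_2 = 133/16, M_3 = -43/8, M_4 = 67/16.
On [2, 4], with S_0(x) = a_0 + b_0·(x - 2) + c_0·(x - 2)² + d_0·(x - 2)³: c_0 = M_0/2 = 91/32, d_0 = (M_1 - M_0)/(6h_0) = -75/64, b_0 = Δ_0 - h_0(2M_0 + M_1)/6 = 3.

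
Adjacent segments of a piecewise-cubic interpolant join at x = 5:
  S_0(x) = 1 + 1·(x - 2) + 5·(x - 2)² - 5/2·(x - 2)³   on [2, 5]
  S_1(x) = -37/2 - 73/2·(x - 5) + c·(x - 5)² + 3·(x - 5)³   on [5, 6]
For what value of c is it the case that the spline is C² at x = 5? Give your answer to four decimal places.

S_0''(x) = 10 - 15·(x - 2), so S_0''(5) = -35. On the right, S_1''(5) = 2c, so c = -35/2.

-17.5000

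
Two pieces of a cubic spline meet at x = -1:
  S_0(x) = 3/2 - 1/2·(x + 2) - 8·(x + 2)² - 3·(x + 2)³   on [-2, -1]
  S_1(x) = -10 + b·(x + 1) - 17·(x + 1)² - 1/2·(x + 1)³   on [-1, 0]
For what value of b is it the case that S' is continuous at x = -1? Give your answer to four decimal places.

-25.5000

S_0'(x) = -1/2 - 16·(x + 2) - 9·(x + 2)², so S_0'(-1) = -51/2. On the right, S_1'(-1) = b, so b = -51/2.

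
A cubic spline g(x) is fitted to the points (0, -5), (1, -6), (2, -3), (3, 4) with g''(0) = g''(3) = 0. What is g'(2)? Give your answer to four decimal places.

Let M_i = g''(x_i). Step sizes h_i = 1, 1, 1; slopes of the chords Δ_i = (y_(i+1) - y_i)/h_i = -1, 3, 7.
  1·M_0 + 4·M_1 + 1·M_2 = 6(Δ_1 - Δ_0) = 24
  1·M_1 + 4·M_2 + 1·M_3 = 6(Δ_2 - Δ_1) = 24
Natural end conditions: M_0 = M_3 = 0.
Solving the tridiagonal system: M_0 = 0, M_1 = 24/5, M_2 = 24/5, M_3 = 0.
On [2, 3], g'(x) = b_2 + 2c_2·(x - 2) + 3d_2·(x - 2)² with b_2 = Δ_2 - h_2(2M_2 + M_3)/6 = 27/5, c_2 = M_2/2 = 12/5, d_2 = (M_3 - M_2)/(6h_2) = -4/5. So g'(2) = 27/5.

5.4000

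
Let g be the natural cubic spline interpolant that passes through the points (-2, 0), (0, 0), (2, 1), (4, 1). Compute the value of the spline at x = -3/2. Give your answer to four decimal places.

Write M_i for g''(x_i). With h_i = 2, 2, 2 and divided differences Δ_i = 0, 1/2, 0, the continuity of g' gives the tridiagonal system
  2·M_0 + 8·M_1 + 2·M_2 = 6(Δ_1 - Δ_0) = 3
  2·M_1 + 8·M_2 + 2·M_3 = 6(Δ_2 - Δ_1) = -3
Natural end conditions: M_0 = M_3 = 0.
Solving the tridiagonal system: M_0 = 0, M_1 = 1/2, M_2 = -1/2, M_3 = 0.
On [-2, 0], g(x) = 0 - 1/6·(x + 2) + 0·(x + 2)² + 1/24·(x + 2)³.
With (x + 2) = 1/2: g(-3/2) = -5/64.

-0.0781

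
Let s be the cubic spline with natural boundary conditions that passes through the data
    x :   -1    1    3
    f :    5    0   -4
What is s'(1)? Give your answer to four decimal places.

Let σ_i = s''(x_i). Step sizes h_i = 2, 2; slopes of the chords Δ_i = (y_(i+1) - y_i)/h_i = -5/2, -2.
  2·σ_0 + 8·σ_1 + 2·σ_2 = 6(Δ_1 - Δ_0) = 3
Natural end conditions: σ_0 = σ_2 = 0.
Solving: σ_0 = 0, σ_1 = 3/8, σ_2 = 0.
On [1, 3], s'(x) = b_1 + 2c_1·(x - 1) + 3d_1·(x - 1)² with b_1 = Δ_1 - h_1(2σ_1 + σ_2)/6 = -9/4, c_1 = σ_1/2 = 3/16, d_1 = (σ_2 - σ_1)/(6h_1) = -1/32. So s'(1) = -9/4.

-2.2500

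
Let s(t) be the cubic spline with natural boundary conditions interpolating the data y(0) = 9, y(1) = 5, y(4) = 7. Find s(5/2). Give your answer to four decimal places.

With M_i denoting the second derivative at x_i, h_i = 1, 3, and Δ_i = (y_(i+1) − y_i)/h_i = -4, 2/3:
  1·M_0 + 8·M_1 + 3·M_2 = 6(Δ_1 - Δ_0) = 28
Natural end conditions: M_0 = M_2 = 0.
Hence M_0 = 0, M_1 = 7/2, M_2 = 0.
On [1, 4], s(t) = 5 - 17/6·(t - 1) + 7/4·(t - 1)² - 7/36·(t - 1)³.
With (t - 1) = 3/2: s(5/2) = 129/32.

4.0313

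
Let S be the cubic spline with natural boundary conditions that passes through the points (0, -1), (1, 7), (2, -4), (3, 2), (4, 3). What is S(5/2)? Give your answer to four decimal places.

Write M_i for S''(x_i). With h_i = 1, 1, 1, 1 and divided differences Δ_i = 8, -11, 6, 1, the continuity of S' gives the tridiagonal system
  1·M_0 + 4·M_1 + 1·M_2 = 6(Δ_1 - Δ_0) = -114
  1·M_1 + 4·M_2 + 1·M_3 = 6(Δ_2 - Δ_1) = 102
  1·M_2 + 4·M_3 + 1·M_4 = 6(Δ_3 - Δ_2) = -30
Natural end conditions: M_0 = M_4 = 0.
Forward elimination and back-substitution give M_0 = 0, M_1 = -537/14, M_2 = 276/7, M_3 = -243/14, M_4 = 0.
On [2, 3], S(x) = -4 - 17/4·(x - 2) + 138/7·(x - 2)² - 265/28·(x - 2)³.
With (x - 2) = 1/2: S(5/2) = -533/224.

-2.3795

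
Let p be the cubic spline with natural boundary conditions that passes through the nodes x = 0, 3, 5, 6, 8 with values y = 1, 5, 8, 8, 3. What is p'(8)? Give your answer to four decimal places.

-3.2648

Let m_i = p''(x_i). Step sizes h_i = 3, 2, 1, 2; slopes of the chords Δ_i = (y_(i+1) - y_i)/h_i = 4/3, 3/2, 0, -5/2.
  3·m_0 + 10·m_1 + 2·m_2 = 6(Δ_1 - Δ_0) = 1
  2·m_1 + 6·m_2 + 1·m_3 = 6(Δ_2 - Δ_1) = -9
  1·m_2 + 6·m_3 + 2·m_4 = 6(Δ_3 - Δ_2) = -15
Natural end conditions: m_0 = m_4 = 0.
Hence m_0 = 0, m_1 = 113/326, m_2 = -201/163, m_3 = -374/163, m_4 = 0.
On [6, 8], p'(x) = b_3 + 2c_3·(x - 6) + 3d_3·(x - 6)² with b_3 = Δ_3 - h_3(2m_3 + m_4)/6 = -949/978, c_3 = m_3/2 = -187/163, d_3 = (m_4 - m_3)/(6h_3) = 187/978. So p'(8) = -3193/978.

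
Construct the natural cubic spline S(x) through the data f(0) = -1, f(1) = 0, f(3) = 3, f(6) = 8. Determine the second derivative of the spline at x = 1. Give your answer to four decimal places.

0.5000

Let m_i = S''(x_i). Step sizes h_i = 1, 2, 3; slopes of the chords Δ_i = (y_(i+1) - y_i)/h_i = 1, 3/2, 5/3.
  1·m_0 + 6·m_1 + 2·m_2 = 6(Δ_1 - Δ_0) = 3
  2·m_1 + 10·m_2 + 3·m_3 = 6(Δ_2 - Δ_1) = 1
Natural end conditions: m_0 = m_3 = 0.
Forward elimination and back-substitution give m_0 = 0, m_1 = 1/2, m_2 = 0, m_3 = 0.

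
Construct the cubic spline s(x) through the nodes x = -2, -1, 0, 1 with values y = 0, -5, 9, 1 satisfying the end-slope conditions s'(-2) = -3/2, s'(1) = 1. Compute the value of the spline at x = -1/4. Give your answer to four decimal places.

Write σ_i for s''(x_i). With h_i = 1, 1, 1 and divided differences Δ_i = -5, 14, -8, the continuity of s' gives the tridiagonal system
  1·σ_0 + 4·σ_1 + 1·σ_2 = 6(Δ_1 - Δ_0) = 114
  1·σ_1 + 4·σ_2 + 1·σ_3 = 6(Δ_2 - Δ_1) = -132
Clamped end conditions give two more equations: 2h_0·σ_0 + h_0·σ_1 = 6(Δ_0 - s'(-2)) = -21 and h_2·σ_2 + 2h_2·σ_3 = 6(s'(1) - Δ_2) = 54.
Solving the tridiagonal system: σ_0 = -554/15, σ_1 = 793/15, σ_2 = -908/15, σ_3 = 859/15.
On [-1, 0], s(x) = -5 + 97/15·(x + 1) + 793/30·(x + 1)² - 189/10·(x + 1)³.
With (x + 1) = 3/4: s(-1/4) = 4317/640.

6.7453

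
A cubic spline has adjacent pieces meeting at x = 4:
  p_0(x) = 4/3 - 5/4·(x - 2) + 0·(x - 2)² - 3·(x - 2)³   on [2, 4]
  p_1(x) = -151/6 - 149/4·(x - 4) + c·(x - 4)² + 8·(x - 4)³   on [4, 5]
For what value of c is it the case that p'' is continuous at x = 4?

p_0''(x) = 0 - 18·(x - 2), so p_0''(4) = -36. On the right, p_1''(4) = 2c, so c = -18.

-18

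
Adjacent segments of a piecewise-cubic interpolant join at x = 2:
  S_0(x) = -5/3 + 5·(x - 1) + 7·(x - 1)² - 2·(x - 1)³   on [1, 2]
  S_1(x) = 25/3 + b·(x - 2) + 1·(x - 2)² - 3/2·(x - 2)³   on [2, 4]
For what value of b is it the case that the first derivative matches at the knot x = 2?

S_0'(x) = 5 + 14·(x - 1) - 6·(x - 1)², so S_0'(2) = 13. On the right, S_1'(2) = b, so b = 13.

13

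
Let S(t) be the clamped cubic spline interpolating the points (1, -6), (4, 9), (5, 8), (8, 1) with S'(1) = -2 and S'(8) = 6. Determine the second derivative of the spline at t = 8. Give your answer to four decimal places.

10.2424

Let σ_i = S''(x_i). Step sizes h_i = 3, 1, 3; slopes of the chords Δ_i = (y_(i+1) - y_i)/h_i = 5, -1, -7/3.
  3·σ_0 + 8·σ_1 + 1·σ_2 = 6(Δ_1 - Δ_0) = -36
  1·σ_1 + 8·σ_2 + 3·σ_3 = 6(Δ_2 - Δ_1) = -8
Clamped end conditions give two more equations: 2h_0·σ_0 + h_0·σ_1 = 6(Δ_0 - S'(1)) = 42 and h_2·σ_2 + 2h_2·σ_3 = 6(S'(8) - Δ_2) = 50.
Solving the tridiagonal system: σ_0 = 122/11, σ_1 = -90/11, σ_2 = -42/11, σ_3 = 338/33.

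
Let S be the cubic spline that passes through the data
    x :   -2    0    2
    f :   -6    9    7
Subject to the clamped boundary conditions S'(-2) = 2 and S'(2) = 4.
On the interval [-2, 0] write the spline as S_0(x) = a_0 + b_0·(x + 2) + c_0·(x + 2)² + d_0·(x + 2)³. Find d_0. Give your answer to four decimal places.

Write M_i for S''(x_i). With h_i = 2, 2 and divided differences Δ_i = 15/2, -1, the continuity of S' gives the tridiagonal system
  2·M_0 + 8·M_1 + 2·M_2 = 6(Δ_1 - Δ_0) = -51
Clamped end conditions give two more equations: 2h_0·M_0 + h_0·M_1 = 6(Δ_0 - S'(-2)) = 33 and h_1·M_1 + 2h_1·M_2 = 6(S'(2) - Δ_1) = 30.
Forward elimination and back-substitution give M_0 = 121/8, M_1 = -55/4, M_2 = 115/8.
On [-2, 0], with S_0(x) = a_0 + b_0·(x + 2) + c_0·(x + 2)² + d_0·(x + 2)³: c_0 = M_0/2 = 121/16, d_0 = (M_1 - M_0)/(6h_0) = -77/32, b_0 = Δ_0 - h_0(2M_0 + M_1)/6 = 2.

-2.4063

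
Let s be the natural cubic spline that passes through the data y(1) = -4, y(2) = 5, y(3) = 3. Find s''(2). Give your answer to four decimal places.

With M_i denoting the second derivative at x_i, h_i = 1, 1, and Δ_i = (y_(i+1) − y_i)/h_i = 9, -2:
  1·M_0 + 4·M_1 + 1·M_2 = 6(Δ_1 - Δ_0) = -66
Natural end conditions: M_0 = M_2 = 0.
Forward elimination and back-substitution give M_0 = 0, M_1 = -33/2, M_2 = 0.

-16.5000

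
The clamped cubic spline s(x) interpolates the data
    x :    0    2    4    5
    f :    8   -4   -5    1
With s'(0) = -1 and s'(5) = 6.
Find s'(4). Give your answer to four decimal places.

4.7174

Put m_i = s'' at the i-th knot. Here h = (2, 2, 1) and Δ = (-6, -1/2, 6), so the interior equations h_(i-1)·m_(i-1) + 2(h_(i-1)+h_i)·m_i + h_i·m_(i+1) = 6(Δ_i − Δ_(i-1)) read
  2·m_0 + 8·m_1 + 2·m_2 = 6(Δ_1 - Δ_0) = 33
  2·m_1 + 6·m_2 + 1·m_3 = 6(Δ_2 - Δ_1) = 39
Clamped end conditions give two more equations: 2h_0·m_0 + h_0·m_1 = 6(Δ_0 - s'(0)) = -30 and h_2·m_2 + 2h_2·m_3 = 6(s'(5) - Δ_2) = 0.
Solving the tridiagonal system: m_0 = -469/46, m_1 = 124/23, m_2 = 118/23, m_3 = -59/23.
On [4, 5], s'(x) = b_2 + 2c_2·(x - 4) + 3d_2·(x - 4)² with b_2 = Δ_2 - h_2(2m_2 + m_3)/6 = 217/46, c_2 = m_2/2 = 59/23, d_2 = (m_3 - m_2)/(6h_2) = -59/46. So s'(4) = 217/46.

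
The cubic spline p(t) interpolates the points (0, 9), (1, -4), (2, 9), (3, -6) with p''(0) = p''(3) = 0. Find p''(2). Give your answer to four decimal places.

Put M_i = p'' at the i-th knot. Here h = (1, 1, 1) and Δ = (-13, 13, -15), so the interior equations h_(i-1)·M_(i-1) + 2(h_(i-1)+h_i)·M_i + h_i·M_(i+1) = 6(Δ_i − Δ_(i-1)) read
  1·M_0 + 4·M_1 + 1·M_2 = 6(Δ_1 - Δ_0) = 156
  1·M_1 + 4·M_2 + 1·M_3 = 6(Δ_2 - Δ_1) = -168
Natural end conditions: M_0 = M_3 = 0.
Solving the tridiagonal system: M_0 = 0, M_1 = 264/5, M_2 = -276/5, M_3 = 0.

-55.2000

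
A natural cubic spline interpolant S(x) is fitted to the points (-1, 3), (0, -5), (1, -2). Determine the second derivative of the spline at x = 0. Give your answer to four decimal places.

16.5000

Write M_i for S''(x_i). With h_i = 1, 1 and divided differences Δ_i = -8, 3, the continuity of S' gives the tridiagonal system
  1·M_0 + 4·M_1 + 1·M_2 = 6(Δ_1 - Δ_0) = 66
Natural end conditions: M_0 = M_2 = 0.
Solving: M_0 = 0, M_1 = 33/2, M_2 = 0.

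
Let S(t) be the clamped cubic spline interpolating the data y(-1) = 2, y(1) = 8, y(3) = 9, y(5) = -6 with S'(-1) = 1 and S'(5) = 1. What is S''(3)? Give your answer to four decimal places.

Put σ_i = S'' at the i-th knot. Here h = (2, 2, 2) and Δ = (3, 1/2, -15/2), so the interior equations h_(i-1)·σ_(i-1) + 2(h_(i-1)+h_i)·σ_i + h_i·σ_(i+1) = 6(Δ_i − Δ_(i-1)) read
  2·σ_0 + 8·σ_1 + 2·σ_2 = 6(Δ_1 - Δ_0) = -15
  2·σ_1 + 8·σ_2 + 2·σ_3 = 6(Δ_2 - Δ_1) = -48
Clamped end conditions give two more equations: 2h_0·σ_0 + h_0·σ_1 = 6(Δ_0 - S'(-1)) = 12 and h_2·σ_2 + 2h_2·σ_3 = 6(S'(5) - Δ_2) = 51.
Forward elimination and back-substitution give σ_0 = 3, σ_1 = 0, σ_2 = -21/2, σ_3 = 18.

-10.5000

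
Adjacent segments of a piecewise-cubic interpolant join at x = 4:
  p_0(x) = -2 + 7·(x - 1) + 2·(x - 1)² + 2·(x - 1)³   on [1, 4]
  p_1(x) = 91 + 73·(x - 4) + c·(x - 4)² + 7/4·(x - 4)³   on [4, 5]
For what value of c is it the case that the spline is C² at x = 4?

20

p_0''(x) = 4 + 12·(x - 1), so p_0''(4) = 40. On the right, p_1''(4) = 2c, so c = 20.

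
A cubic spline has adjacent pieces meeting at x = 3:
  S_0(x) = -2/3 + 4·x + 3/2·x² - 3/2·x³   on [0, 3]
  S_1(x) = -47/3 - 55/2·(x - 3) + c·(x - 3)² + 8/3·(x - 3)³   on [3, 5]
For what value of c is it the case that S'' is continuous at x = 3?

-12

S_0''(x) = 3 - 9·x, so S_0''(3) = -24. On the right, S_1''(3) = 2c, so c = -12.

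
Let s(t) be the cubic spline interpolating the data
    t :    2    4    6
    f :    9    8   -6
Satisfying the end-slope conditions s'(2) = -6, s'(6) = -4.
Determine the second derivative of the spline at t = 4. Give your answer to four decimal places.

-10.7500

Let M_i = s''(x_i). Step sizes h_i = 2, 2; slopes of the chords Δ_i = (y_(i+1) - y_i)/h_i = -1/2, -7.
  2·M_0 + 8·M_1 + 2·M_2 = 6(Δ_1 - Δ_0) = -39
Clamped end conditions give two more equations: 2h_0·M_0 + h_0·M_1 = 6(Δ_0 - s'(2)) = 33 and h_1·M_1 + 2h_1·M_2 = 6(s'(6) - Δ_1) = 18.
Hence M_0 = 109/8, M_1 = -43/4, M_2 = 79/8.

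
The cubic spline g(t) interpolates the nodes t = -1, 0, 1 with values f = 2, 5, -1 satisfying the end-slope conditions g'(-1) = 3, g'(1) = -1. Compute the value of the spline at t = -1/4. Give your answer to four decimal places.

Write M_i for g''(x_i). With h_i = 1, 1 and divided differences Δ_i = 3, -6, the continuity of g' gives the tridiagonal system
  1·M_0 + 4·M_1 + 1·M_2 = 6(Δ_1 - Δ_0) = -54
Clamped end conditions give two more equations: 2h_0·M_0 + h_0·M_1 = 6(Δ_0 - g'(-1)) = 0 and h_1·M_1 + 2h_1·M_2 = 6(g'(1) - Δ_1) = 30.
Hence M_0 = 23/2, M_1 = -23, M_2 = 53/2.
On [-1, 0], g(t) = 2 + 3·(t + 1) + 23/4·(t + 1)² - 23/4·(t + 1)³.
With (t + 1) = 3/4: g(-1/4) = 1295/256.

5.0586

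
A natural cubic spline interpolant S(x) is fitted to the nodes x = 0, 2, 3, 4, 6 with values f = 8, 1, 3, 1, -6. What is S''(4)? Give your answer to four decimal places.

Let σ_i = S''(x_i). Step sizes h_i = 2, 1, 1, 2; slopes of the chords Δ_i = (y_(i+1) - y_i)/h_i = -7/2, 2, -2, -7/2.
  2·σ_0 + 6·σ_1 + 1·σ_2 = 6(Δ_1 - Δ_0) = 33
  1·σ_1 + 4·σ_2 + 1·σ_3 = 6(Δ_2 - Δ_1) = -24
  1·σ_2 + 6·σ_3 + 2·σ_4 = 6(Δ_3 - Δ_2) = -9
Natural end conditions: σ_0 = σ_4 = 0.
Forward elimination and back-substitution give σ_0 = 0, σ_1 = 149/22, σ_2 = -84/11, σ_3 = -5/22, σ_4 = 0.

-0.2273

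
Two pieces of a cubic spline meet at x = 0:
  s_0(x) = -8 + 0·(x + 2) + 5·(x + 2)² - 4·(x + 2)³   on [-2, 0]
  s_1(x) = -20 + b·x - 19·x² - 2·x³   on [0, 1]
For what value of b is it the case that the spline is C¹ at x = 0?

s_0'(x) = 0 + 10·(x + 2) - 12·(x + 2)², so s_0'(0) = -28. On the right, s_1'(0) = b, so b = -28.

-28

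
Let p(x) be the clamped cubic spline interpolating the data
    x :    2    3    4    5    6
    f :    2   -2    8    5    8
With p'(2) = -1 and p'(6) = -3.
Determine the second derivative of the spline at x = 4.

Write M_i for p''(x_i). With h_i = 1, 1, 1, 1 and divided differences Δ_i = -4, 10, -3, 3, the continuity of p' gives the tridiagonal system
  1·M_0 + 4·M_1 + 1·M_2 = 6(Δ_1 - Δ_0) = 84
  1·M_1 + 4·M_2 + 1·M_3 = 6(Δ_2 - Δ_1) = -78
  1·M_2 + 4·M_3 + 1·M_4 = 6(Δ_3 - Δ_2) = 36
Clamped end conditions give two more equations: 2h_0·M_0 + h_0·M_1 = 6(Δ_0 - p'(2)) = -18 and h_3·M_3 + 2h_3·M_4 = 6(p'(6) - Δ_3) = -36.
Hence M_0 = -191/7, M_1 = 256/7, M_2 = -35, M_3 = 178/7, M_4 = -215/7.

-35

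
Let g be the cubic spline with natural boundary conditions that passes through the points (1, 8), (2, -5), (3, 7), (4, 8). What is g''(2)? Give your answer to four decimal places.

Write M_i for g''(x_i). With h_i = 1, 1, 1 and divided differences Δ_i = -13, 12, 1, the continuity of g' gives the tridiagonal system
  1·M_0 + 4·M_1 + 1·M_2 = 6(Δ_1 - Δ_0) = 150
  1·M_1 + 4·M_2 + 1·M_3 = 6(Δ_2 - Δ_1) = -66
Natural end conditions: M_0 = M_3 = 0.
Solving: M_0 = 0, M_1 = 222/5, M_2 = -138/5, M_3 = 0.

44.4000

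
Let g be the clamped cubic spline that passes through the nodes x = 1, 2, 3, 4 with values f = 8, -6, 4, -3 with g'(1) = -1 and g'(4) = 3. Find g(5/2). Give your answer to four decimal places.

With M_i denoting the second derivative at x_i, h_i = 1, 1, 1, and Δ_i = (y_(i+1) − y_i)/h_i = -14, 10, -7:
  1·M_0 + 4·M_1 + 1·M_2 = 6(Δ_1 - Δ_0) = 144
  1·M_1 + 4·M_2 + 1·M_3 = 6(Δ_2 - Δ_1) = -102
Clamped end conditions give two more equations: 2h_0·M_0 + h_0·M_1 = 6(Δ_0 - g'(1)) = -78 and h_2·M_2 + 2h_2·M_3 = 6(g'(4) - Δ_2) = 60.
Solving the tridiagonal system: M_0 = -220/3, M_1 = 206/3, M_2 = -172/3, M_3 = 176/3.
On [2, 3], g(x) = -6 - 10/3·(x - 2) + 103/3·(x - 2)² - 21·(x - 2)³.
With (x - 2) = 1/2: g(5/2) = -41/24.

-1.7083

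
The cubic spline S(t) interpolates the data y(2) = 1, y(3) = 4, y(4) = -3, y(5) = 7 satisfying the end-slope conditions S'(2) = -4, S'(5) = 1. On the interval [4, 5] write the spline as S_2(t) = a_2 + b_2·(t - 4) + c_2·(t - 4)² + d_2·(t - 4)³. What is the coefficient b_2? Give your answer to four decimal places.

2.6667

Put σ_i = S'' at the i-th knot. Here h = (1, 1, 1) and Δ = (3, -7, 10), so the interior equations h_(i-1)·σ_(i-1) + 2(h_(i-1)+h_i)·σ_i + h_i·σ_(i+1) = 6(Δ_i − Δ_(i-1)) read
  1·σ_0 + 4·σ_1 + 1·σ_2 = 6(Δ_1 - Δ_0) = -60
  1·σ_1 + 4·σ_2 + 1·σ_3 = 6(Δ_2 - Δ_1) = 102
Clamped end conditions give two more equations: 2h_0·σ_0 + h_0·σ_1 = 6(Δ_0 - S'(2)) = 42 and h_2·σ_2 + 2h_2·σ_3 = 6(S'(5) - Δ_2) = -54.
Forward elimination and back-substitution give σ_0 = 118/3, σ_1 = -110/3, σ_2 = 142/3, σ_3 = -152/3.
On [4, 5], with S_2(t) = a_2 + b_2·(t - 4) + c_2·(t - 4)² + d_2·(t - 4)³: c_2 = σ_2/2 = 71/3, d_2 = (σ_3 - σ_2)/(6h_2) = -49/3, b_2 = Δ_2 - h_2(2σ_2 + σ_3)/6 = 8/3.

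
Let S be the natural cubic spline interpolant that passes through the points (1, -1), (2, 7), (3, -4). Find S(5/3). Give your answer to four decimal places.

With m_i denoting the second derivative at x_i, h_i = 1, 1, and Δ_i = (y_(i+1) − y_i)/h_i = 8, -11:
  1·m_0 + 4·m_1 + 1·m_2 = 6(Δ_1 - Δ_0) = -114
Natural end conditions: m_0 = m_2 = 0.
Forward elimination and back-substitution give m_0 = 0, m_1 = -57/2, m_2 = 0.
On [1, 2], S(x) = -1 + 51/4·(x - 1) + 0·(x - 1)² - 19/4·(x - 1)³.
With (x - 1) = 2/3: S(5/3) = 329/54.

6.0926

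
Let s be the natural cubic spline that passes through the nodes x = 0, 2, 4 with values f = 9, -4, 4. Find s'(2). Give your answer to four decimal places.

With σ_i denoting the second derivative at x_i, h_i = 2, 2, and Δ_i = (y_(i+1) − y_i)/h_i = -13/2, 4:
  2·σ_0 + 8·σ_1 + 2·σ_2 = 6(Δ_1 - Δ_0) = 63
Natural end conditions: σ_0 = σ_2 = 0.
Forward elimination and back-substitution give σ_0 = 0, σ_1 = 63/8, σ_2 = 0.
On [2, 4], s'(x) = b_1 + 2c_1·(x - 2) + 3d_1·(x - 2)² with b_1 = Δ_1 - h_1(2σ_1 + σ_2)/6 = -5/4, c_1 = σ_1/2 = 63/16, d_1 = (σ_2 - σ_1)/(6h_1) = -21/32. So s'(2) = -5/4.

-1.2500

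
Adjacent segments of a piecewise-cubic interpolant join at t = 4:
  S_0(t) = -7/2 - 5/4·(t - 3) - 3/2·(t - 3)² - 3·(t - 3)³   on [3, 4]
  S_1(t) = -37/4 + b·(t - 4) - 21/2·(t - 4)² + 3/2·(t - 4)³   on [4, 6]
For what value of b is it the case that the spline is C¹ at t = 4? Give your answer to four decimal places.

S_0'(t) = -5/4 - 3·(t - 3) - 9·(t - 3)², so S_0'(4) = -53/4. On the right, S_1'(4) = b, so b = -53/4.

-13.2500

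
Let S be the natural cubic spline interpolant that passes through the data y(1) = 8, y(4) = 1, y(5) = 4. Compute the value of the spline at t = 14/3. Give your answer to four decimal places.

With M_i denoting the second derivative at x_i, h_i = 3, 1, and Δ_i = (y_(i+1) − y_i)/h_i = -7/3, 3:
  3·M_0 + 8·M_1 + 1·M_2 = 6(Δ_1 - Δ_0) = 32
Natural end conditions: M_0 = M_2 = 0.
Solving: M_0 = 0, M_1 = 4, M_2 = 0.
On [4, 5], S(t) = 1 + 5/3·(t - 4) + 2·(t - 4)² - 2/3·(t - 4)³.
With (t - 4) = 2/3: S(14/3) = 227/81.

2.8025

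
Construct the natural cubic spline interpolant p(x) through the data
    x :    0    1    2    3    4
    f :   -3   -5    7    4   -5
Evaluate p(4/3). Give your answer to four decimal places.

With σ_i denoting the second derivative at x_i, h_i = 1, 1, 1, 1, and Δ_i = (y_(i+1) − y_i)/h_i = -2, 12, -3, -9:
  1·σ_0 + 4·σ_1 + 1·σ_2 = 6(Δ_1 - Δ_0) = 84
  1·σ_1 + 4·σ_2 + 1·σ_3 = 6(Δ_2 - Δ_1) = -90
  1·σ_2 + 4·σ_3 + 1·σ_4 = 6(Δ_3 - Δ_2) = -36
Natural end conditions: σ_0 = σ_4 = 0.
Solving the tridiagonal system: σ_0 = 0, σ_1 = 198/7, σ_2 = -204/7, σ_3 = -12/7, σ_4 = 0.
On [1, 2], p(x) = -5 + 52/7·(x - 1) + 99/7·(x - 1)² - 67/7·(x - 1)³.
With (x - 1) = 1/3: p(4/3) = -247/189.

-1.3069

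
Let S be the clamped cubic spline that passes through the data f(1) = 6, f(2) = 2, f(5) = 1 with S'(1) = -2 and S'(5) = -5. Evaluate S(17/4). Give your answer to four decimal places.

2.8086

With σ_i denoting the second derivative at x_i, h_i = 1, 3, and Δ_i = (y_(i+1) − y_i)/h_i = -4, -1/3:
  1·σ_0 + 8·σ_1 + 3·σ_2 = 6(Δ_1 - Δ_0) = 22
Clamped end conditions give two more equations: 2h_0·σ_0 + h_0·σ_1 = 6(Δ_0 - S'(1)) = -12 and h_1·σ_1 + 2h_1·σ_2 = 6(S'(5) - Δ_1) = -28.
Solving: σ_0 = -19/2, σ_1 = 7, σ_2 = -49/6.
On [2, 5], S(x) = 2 - 13/4·(x - 2) + 7/2·(x - 2)² - 91/108·(x - 2)³.
With (x - 2) = 9/4: S(17/4) = 719/256.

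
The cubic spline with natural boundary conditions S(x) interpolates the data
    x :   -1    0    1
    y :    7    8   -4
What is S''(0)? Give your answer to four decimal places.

-19.5000

Put M_i = S'' at the i-th knot. Here h = (1, 1) and Δ = (1, -12), so the interior equations h_(i-1)·M_(i-1) + 2(h_(i-1)+h_i)·M_i + h_i·M_(i+1) = 6(Δ_i − Δ_(i-1)) read
  1·M_0 + 4·M_1 + 1·M_2 = 6(Δ_1 - Δ_0) = -78
Natural end conditions: M_0 = M_2 = 0.
Solving the tridiagonal system: M_0 = 0, M_1 = -39/2, M_2 = 0.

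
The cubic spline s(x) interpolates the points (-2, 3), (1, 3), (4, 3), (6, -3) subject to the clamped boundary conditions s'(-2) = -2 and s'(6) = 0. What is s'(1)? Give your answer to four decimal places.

Let m_i = s''(x_i). Step sizes h_i = 3, 3, 2; slopes of the chords Δ_i = (y_(i+1) - y_i)/h_i = 0, 0, -3.
  3·m_0 + 12·m_1 + 3·m_2 = 6(Δ_1 - Δ_0) = 0
  3·m_1 + 10·m_2 + 2·m_3 = 6(Δ_2 - Δ_1) = -18
Clamped end conditions give two more equations: 2h_0·m_0 + h_0·m_1 = 6(Δ_0 - s'(-2)) = 12 and h_2·m_2 + 2h_2·m_3 = 6(s'(6) - Δ_2) = 18.
Solving: m_0 = 35/19, m_1 = 6/19, m_2 = -59/19, m_3 = 115/19.
On [1, 4], s'(x) = b_1 + 2c_1·(x - 1) + 3d_1·(x - 1)² with b_1 = Δ_1 - h_1(2m_1 + m_2)/6 = 47/38, c_1 = m_1/2 = 3/19, d_1 = (m_2 - m_1)/(6h_1) = -65/342. So s'(1) = 47/38.

1.2368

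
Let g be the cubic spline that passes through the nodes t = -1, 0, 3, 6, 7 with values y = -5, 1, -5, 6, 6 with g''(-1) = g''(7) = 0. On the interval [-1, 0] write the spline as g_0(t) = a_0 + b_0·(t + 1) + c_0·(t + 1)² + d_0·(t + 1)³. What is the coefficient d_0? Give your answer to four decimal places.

-1.3862

Let M_i = g''(x_i). Step sizes h_i = 1, 3, 3, 1; slopes of the chords Δ_i = (y_(i+1) - y_i)/h_i = 6, -2, 11/3, 0.
  1·M_0 + 8·M_1 + 3·M_2 = 6(Δ_1 - Δ_0) = -48
  3·M_1 + 12·M_2 + 3·M_3 = 6(Δ_2 - Δ_1) = 34
  3·M_2 + 8·M_3 + 1·M_4 = 6(Δ_3 - Δ_2) = -22
Natural end conditions: M_0 = M_4 = 0.
Solving: M_0 = 0, M_1 = -865/104, M_2 = 241/39, M_3 = -527/104, M_4 = 0.
On [-1, 0], with g_0(t) = a_0 + b_0·(t + 1) + c_0·(t + 1)² + d_0·(t + 1)³: c_0 = M_0/2 = 0, d_0 = (M_1 - M_0)/(6h_0) = -865/624, b_0 = Δ_0 - h_0(2M_0 + M_1)/6 = 4609/624.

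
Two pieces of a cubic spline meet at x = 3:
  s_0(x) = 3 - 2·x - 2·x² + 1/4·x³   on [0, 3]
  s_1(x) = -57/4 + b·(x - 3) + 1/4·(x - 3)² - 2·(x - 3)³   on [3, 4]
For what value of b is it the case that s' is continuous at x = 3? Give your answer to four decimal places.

-7.2500

s_0'(x) = -2 - 4·x + 3/4·x², so s_0'(3) = -29/4. On the right, s_1'(3) = b, so b = -29/4.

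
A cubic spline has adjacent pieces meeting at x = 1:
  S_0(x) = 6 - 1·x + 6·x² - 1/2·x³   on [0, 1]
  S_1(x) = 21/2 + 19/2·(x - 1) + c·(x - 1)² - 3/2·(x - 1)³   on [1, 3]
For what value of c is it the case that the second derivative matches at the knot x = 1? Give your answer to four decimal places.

S_0''(x) = 12 - 3·x, so S_0''(1) = 9. On the right, S_1''(1) = 2c, so c = 9/2.

4.5000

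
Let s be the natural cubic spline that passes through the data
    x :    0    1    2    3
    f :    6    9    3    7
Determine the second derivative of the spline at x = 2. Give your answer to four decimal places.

With M_i denoting the second derivative at x_i, h_i = 1, 1, 1, and Δ_i = (y_(i+1) − y_i)/h_i = 3, -6, 4:
  1·M_0 + 4·M_1 + 1·M_2 = 6(Δ_1 - Δ_0) = -54
  1·M_1 + 4·M_2 + 1·M_3 = 6(Δ_2 - Δ_1) = 60
Natural end conditions: M_0 = M_3 = 0.
Solving: M_0 = 0, M_1 = -92/5, M_2 = 98/5, M_3 = 0.

19.6000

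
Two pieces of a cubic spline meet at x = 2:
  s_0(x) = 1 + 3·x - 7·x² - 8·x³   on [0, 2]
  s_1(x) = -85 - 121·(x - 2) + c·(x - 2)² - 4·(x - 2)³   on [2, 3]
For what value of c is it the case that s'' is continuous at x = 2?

-55

s_0''(x) = -14 - 48·x, so s_0''(2) = -110. On the right, s_1''(2) = 2c, so c = -55.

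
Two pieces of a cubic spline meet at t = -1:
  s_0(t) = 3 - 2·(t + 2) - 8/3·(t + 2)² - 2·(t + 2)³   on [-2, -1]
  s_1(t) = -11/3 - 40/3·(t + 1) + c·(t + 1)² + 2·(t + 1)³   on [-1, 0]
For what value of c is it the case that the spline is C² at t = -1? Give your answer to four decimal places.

-8.6667

s_0''(t) = -16/3 - 12·(t + 2), so s_0''(-1) = -52/3. On the right, s_1''(-1) = 2c, so c = -26/3.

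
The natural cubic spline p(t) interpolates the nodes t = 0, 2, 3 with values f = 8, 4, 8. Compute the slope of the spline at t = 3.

5

Write σ_i for p''(x_i). With h_i = 2, 1 and divided differences Δ_i = -2, 4, the continuity of p' gives the tridiagonal system
  2·σ_0 + 6·σ_1 + 1·σ_2 = 6(Δ_1 - Δ_0) = 36
Natural end conditions: σ_0 = σ_2 = 0.
Forward elimination and back-substitution give σ_0 = 0, σ_1 = 6, σ_2 = 0.
On [2, 3], p'(t) = b_1 + 2c_1·(t - 2) + 3d_1·(t - 2)² with b_1 = Δ_1 - h_1(2σ_1 + σ_2)/6 = 2, c_1 = σ_1/2 = 3, d_1 = (σ_2 - σ_1)/(6h_1) = -1. So p'(3) = 5.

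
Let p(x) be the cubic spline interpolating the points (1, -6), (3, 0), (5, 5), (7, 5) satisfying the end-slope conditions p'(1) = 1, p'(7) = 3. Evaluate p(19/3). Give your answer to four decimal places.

4.1358

Put σ_i = p'' at the i-th knot. Here h = (2, 2, 2) and Δ = (3, 5/2, 0), so the interior equations h_(i-1)·σ_(i-1) + 2(h_(i-1)+h_i)·σ_i + h_i·σ_(i+1) = 6(Δ_i − Δ_(i-1)) read
  2·σ_0 + 8·σ_1 + 2·σ_2 = 6(Δ_1 - Δ_0) = -3
  2·σ_1 + 8·σ_2 + 2·σ_3 = 6(Δ_2 - Δ_1) = -15
Clamped end conditions give two more equations: 2h_0·σ_0 + h_0·σ_1 = 6(Δ_0 - p'(1)) = 12 and h_2·σ_2 + 2h_2·σ_3 = 6(p'(7) - Δ_2) = 18.
Solving the tridiagonal system: σ_0 = 19/6, σ_1 = -1/3, σ_2 = -10/3, σ_3 = 37/6.
On [5, 7], p(x) = 5 + 1/6·(x - 5) - 5/3·(x - 5)² + 19/24·(x - 5)³.
With (x - 5) = 4/3: p(19/3) = 335/81.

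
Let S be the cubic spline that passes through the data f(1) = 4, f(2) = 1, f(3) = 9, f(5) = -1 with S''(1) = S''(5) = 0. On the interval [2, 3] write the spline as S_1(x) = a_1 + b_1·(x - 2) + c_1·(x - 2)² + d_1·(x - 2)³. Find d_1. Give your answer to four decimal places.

-6.1739

Let σ_i = S''(x_i). Step sizes h_i = 1, 1, 2; slopes of the chords Δ_i = (y_(i+1) - y_i)/h_i = -3, 8, -5.
  1·σ_0 + 4·σ_1 + 1·σ_2 = 6(Δ_1 - Δ_0) = 66
  1·σ_1 + 6·σ_2 + 2·σ_3 = 6(Δ_2 - Δ_1) = -78
Natural end conditions: σ_0 = σ_3 = 0.
Solving the tridiagonal system: σ_0 = 0, σ_1 = 474/23, σ_2 = -378/23, σ_3 = 0.
On [2, 3], with S_1(x) = a_1 + b_1·(x - 2) + c_1·(x - 2)² + d_1·(x - 2)³: c_1 = σ_1/2 = 237/23, d_1 = (σ_2 - σ_1)/(6h_1) = -142/23, b_1 = Δ_1 - h_1(2σ_1 + σ_2)/6 = 89/23.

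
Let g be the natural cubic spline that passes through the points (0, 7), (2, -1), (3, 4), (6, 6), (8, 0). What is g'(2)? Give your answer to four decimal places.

Put M_i = g'' at the i-th knot. Here h = (2, 1, 3, 2) and Δ = (-4, 5, 2/3, -3), so the interior equations h_(i-1)·M_(i-1) + 2(h_(i-1)+h_i)·M_i + h_i·M_(i+1) = 6(Δ_i − Δ_(i-1)) read
  2·M_0 + 6·M_1 + 1·M_2 = 6(Δ_1 - Δ_0) = 54
  1·M_1 + 8·M_2 + 3·M_3 = 6(Δ_2 - Δ_1) = -26
  3·M_2 + 10·M_3 + 2·M_4 = 6(Δ_3 - Δ_2) = -22
Natural end conditions: M_0 = M_4 = 0.
Solving: M_0 = 0, M_1 = 1007/104, M_2 = -213/52, M_3 = -101/104, M_4 = 0.
On [2, 3], g'(x) = b_1 + 2c_1·(x - 2) + 3d_1·(x - 2)² with b_1 = Δ_1 - h_1(2M_1 + M_2)/6 = 383/156, c_1 = M_1/2 = 1007/208, d_1 = (M_2 - M_1)/(6h_1) = -1433/624. So g'(2) = 383/156.

2.4551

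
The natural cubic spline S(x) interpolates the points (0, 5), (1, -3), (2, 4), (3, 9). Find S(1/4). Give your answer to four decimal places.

Let m_i = S''(x_i). Step sizes h_i = 1, 1, 1; slopes of the chords Δ_i = (y_(i+1) - y_i)/h_i = -8, 7, 5.
  1·m_0 + 4·m_1 + 1·m_2 = 6(Δ_1 - Δ_0) = 90
  1·m_1 + 4·m_2 + 1·m_3 = 6(Δ_2 - Δ_1) = -12
Natural end conditions: m_0 = m_3 = 0.
Solving the tridiagonal system: m_0 = 0, m_1 = 124/5, m_2 = -46/5, m_3 = 0.
On [0, 1], S(x) = 5 - 182/15·x + 0·x² + 62/15·x³.
With x = 1/4: S(1/4) = 65/32.

2.0313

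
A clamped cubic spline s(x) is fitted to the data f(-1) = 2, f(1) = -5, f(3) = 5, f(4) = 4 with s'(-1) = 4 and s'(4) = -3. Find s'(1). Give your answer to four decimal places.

-0.5217

With M_i denoting the second derivative at x_i, h_i = 2, 2, 1, and Δ_i = (y_(i+1) − y_i)/h_i = -7/2, 5, -1:
  2·M_0 + 8·M_1 + 2·M_2 = 6(Δ_1 - Δ_0) = 51
  2·M_1 + 6·M_2 + 1·M_3 = 6(Δ_2 - Δ_1) = -36
Clamped end conditions give two more equations: 2h_0·M_0 + h_0·M_1 = 6(Δ_0 - s'(-1)) = -45 and h_2·M_2 + 2h_2·M_3 = 6(s'(4) - Δ_2) = -12.
Hence M_0 = -827/46, M_1 = 619/46, M_2 = -238/23, M_3 = -19/23.
On [1, 3], s'(x) = b_1 + 2c_1·(x - 1) + 3d_1·(x - 1)² with b_1 = Δ_1 - h_1(2M_1 + M_2)/6 = -12/23, c_1 = M_1/2 = 619/92, d_1 = (M_2 - M_1)/(6h_1) = -365/184. So s'(1) = -12/23.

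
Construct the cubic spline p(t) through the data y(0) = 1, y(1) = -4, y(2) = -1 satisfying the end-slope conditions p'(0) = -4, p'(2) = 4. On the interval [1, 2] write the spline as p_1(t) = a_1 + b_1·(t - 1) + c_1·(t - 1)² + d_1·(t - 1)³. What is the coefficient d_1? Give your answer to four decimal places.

-3.5000

Write M_i for p''(x_i). With h_i = 1, 1 and divided differences Δ_i = -5, 3, the continuity of p' gives the tridiagonal system
  1·M_0 + 4·M_1 + 1·M_2 = 6(Δ_1 - Δ_0) = 48
Clamped end conditions give two more equations: 2h_0·M_0 + h_0·M_1 = 6(Δ_0 - p'(0)) = -6 and h_1·M_1 + 2h_1·M_2 = 6(p'(2) - Δ_1) = 6.
Forward elimination and back-substitution give M_0 = -11, M_1 = 16, M_2 = -5.
On [1, 2], with p_1(t) = a_1 + b_1·(t - 1) + c_1·(t - 1)² + d_1·(t - 1)³: c_1 = M_1/2 = 8, d_1 = (M_2 - M_1)/(6h_1) = -7/2, b_1 = Δ_1 - h_1(2M_1 + M_2)/6 = -3/2.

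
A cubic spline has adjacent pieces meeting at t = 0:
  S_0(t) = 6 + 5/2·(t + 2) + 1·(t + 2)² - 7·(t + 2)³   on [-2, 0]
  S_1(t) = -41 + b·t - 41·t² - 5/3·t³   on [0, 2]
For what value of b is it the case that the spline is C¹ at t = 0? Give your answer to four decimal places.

-77.5000

S_0'(t) = 5/2 + 2·(t + 2) - 21·(t + 2)², so S_0'(0) = -155/2. On the right, S_1'(0) = b, so b = -155/2.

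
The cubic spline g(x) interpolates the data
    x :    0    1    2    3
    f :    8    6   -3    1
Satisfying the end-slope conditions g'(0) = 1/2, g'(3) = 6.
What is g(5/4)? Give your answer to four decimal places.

Write M_i for g''(x_i). With h_i = 1, 1, 1 and divided differences Δ_i = -2, -9, 4, the continuity of g' gives the tridiagonal system
  1·M_0 + 4·M_1 + 1·M_2 = 6(Δ_1 - Δ_0) = -42
  1·M_1 + 4·M_2 + 1·M_3 = 6(Δ_2 - Δ_1) = 78
Clamped end conditions give two more equations: 2h_0·M_0 + h_0·M_1 = 6(Δ_0 - g'(0)) = -15 and h_2·M_2 + 2h_2·M_3 = 6(g'(3) - Δ_2) = 12.
Forward elimination and back-substitution give M_0 = 16/15, M_1 = -257/15, M_2 = 382/15, M_3 = -101/15.
On [1, 2], g(x) = 6 - 113/15·(x - 1) - 257/30·(x - 1)² + 71/10·(x - 1)³.
With (x - 1) = 1/4: g(5/4) = 2363/640.

3.6922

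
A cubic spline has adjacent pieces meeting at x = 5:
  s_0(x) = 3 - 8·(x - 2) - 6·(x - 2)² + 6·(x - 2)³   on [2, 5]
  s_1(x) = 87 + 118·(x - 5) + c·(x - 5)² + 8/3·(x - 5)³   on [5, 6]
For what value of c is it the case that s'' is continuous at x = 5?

s_0''(x) = -12 + 36·(x - 2), so s_0''(5) = 96. On the right, s_1''(5) = 2c, so c = 48.

48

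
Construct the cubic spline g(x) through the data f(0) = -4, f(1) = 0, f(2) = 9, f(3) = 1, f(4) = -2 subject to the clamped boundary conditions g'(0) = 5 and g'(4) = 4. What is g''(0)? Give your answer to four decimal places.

Put σ_i = g'' at the i-th knot. Here h = (1, 1, 1, 1) and Δ = (4, 9, -8, -3), so the interior equations h_(i-1)·σ_(i-1) + 2(h_(i-1)+h_i)·σ_i + h_i·σ_(i+1) = 6(Δ_i − Δ_(i-1)) read
  1·σ_0 + 4·σ_1 + 1·σ_2 = 6(Δ_1 - Δ_0) = 30
  1·σ_1 + 4·σ_2 + 1·σ_3 = 6(Δ_2 - Δ_1) = -102
  1·σ_2 + 4·σ_3 + 1·σ_4 = 6(Δ_3 - Δ_2) = 30
Clamped end conditions give two more equations: 2h_0·σ_0 + h_0·σ_1 = 6(Δ_0 - g'(0)) = -6 and h_3·σ_3 + 2h_3·σ_4 = 6(g'(4) - Δ_3) = 42.
Hence σ_0 = -349/28, σ_1 = 265/14, σ_2 = -133/4, σ_3 = 169/14, σ_4 = 419/28.

-12.4643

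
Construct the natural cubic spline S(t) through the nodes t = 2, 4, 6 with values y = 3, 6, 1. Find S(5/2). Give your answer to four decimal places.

Write M_i for S''(x_i). With h_i = 2, 2 and divided differences Δ_i = 3/2, -5/2, the continuity of S' gives the tridiagonal system
  2·M_0 + 8·M_1 + 2·M_2 = 6(Δ_1 - Δ_0) = -24
Natural end conditions: M_0 = M_2 = 0.
Forward elimination and back-substitution give M_0 = 0, M_1 = -3, M_2 = 0.
On [2, 4], S(t) = 3 + 5/2·(t - 2) + 0·(t - 2)² - 1/4·(t - 2)³.
With (t - 2) = 1/2: S(5/2) = 135/32.

4.2188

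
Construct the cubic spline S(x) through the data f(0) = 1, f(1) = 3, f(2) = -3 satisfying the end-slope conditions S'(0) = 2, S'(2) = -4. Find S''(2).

15

Let M_i = S''(x_i). Step sizes h_i = 1, 1; slopes of the chords Δ_i = (y_(i+1) - y_i)/h_i = 2, -6.
  1·M_0 + 4·M_1 + 1·M_2 = 6(Δ_1 - Δ_0) = -48
Clamped end conditions give two more equations: 2h_0·M_0 + h_0·M_1 = 6(Δ_0 - S'(0)) = 0 and h_1·M_1 + 2h_1·M_2 = 6(S'(2) - Δ_1) = 12.
Solving: M_0 = 9, M_1 = -18, M_2 = 15.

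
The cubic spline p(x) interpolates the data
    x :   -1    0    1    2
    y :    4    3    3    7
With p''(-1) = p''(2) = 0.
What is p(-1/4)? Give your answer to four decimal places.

Write M_i for p''(x_i). With h_i = 1, 1, 1 and divided differences Δ_i = -1, 0, 4, the continuity of p' gives the tridiagonal system
  1·M_0 + 4·M_1 + 1·M_2 = 6(Δ_1 - Δ_0) = 6
  1·M_1 + 4·M_2 + 1·M_3 = 6(Δ_2 - Δ_1) = 24
Natural end conditions: M_0 = M_3 = 0.
Solving: M_0 = 0, M_1 = 0, M_2 = 6, M_3 = 0.
On [-1, 0], p(x) = 4 - 1·(x + 1) + 0·(x + 1)² + 0·(x + 1)³.
With (x + 1) = 3/4: p(-1/4) = 13/4.

3.2500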